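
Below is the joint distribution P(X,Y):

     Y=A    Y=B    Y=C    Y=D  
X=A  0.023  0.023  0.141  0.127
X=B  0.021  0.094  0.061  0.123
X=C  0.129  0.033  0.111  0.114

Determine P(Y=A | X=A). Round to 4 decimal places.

0.0732

P(X=A) = 0.023 + 0.023 + 0.141 + 0.127 = 0.314.
P(Y=A | X=A) = 0.023/0.314 = 0.0732.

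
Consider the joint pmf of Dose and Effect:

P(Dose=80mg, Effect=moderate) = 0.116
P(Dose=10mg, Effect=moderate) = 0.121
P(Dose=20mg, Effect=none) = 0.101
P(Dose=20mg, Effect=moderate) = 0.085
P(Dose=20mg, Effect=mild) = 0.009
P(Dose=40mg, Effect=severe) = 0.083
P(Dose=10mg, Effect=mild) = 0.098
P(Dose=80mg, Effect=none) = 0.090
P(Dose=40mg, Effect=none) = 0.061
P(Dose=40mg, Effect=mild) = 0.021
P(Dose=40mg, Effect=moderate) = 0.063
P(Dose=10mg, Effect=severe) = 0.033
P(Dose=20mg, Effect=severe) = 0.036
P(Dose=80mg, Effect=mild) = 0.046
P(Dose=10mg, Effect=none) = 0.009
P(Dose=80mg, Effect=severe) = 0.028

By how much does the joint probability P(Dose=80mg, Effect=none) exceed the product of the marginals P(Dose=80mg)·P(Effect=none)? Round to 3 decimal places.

0.017

P(Dose=80mg) = 0.090 + 0.046 + 0.116 + 0.028 = 0.280.
P(Effect=none) = 0.009 + 0.101 + 0.061 + 0.090 = 0.261.
P(Dose=80mg, Effect=none) − P(Dose=80mg)P(Effect=none) = 0.090 − 0.280×0.261 = 0.017.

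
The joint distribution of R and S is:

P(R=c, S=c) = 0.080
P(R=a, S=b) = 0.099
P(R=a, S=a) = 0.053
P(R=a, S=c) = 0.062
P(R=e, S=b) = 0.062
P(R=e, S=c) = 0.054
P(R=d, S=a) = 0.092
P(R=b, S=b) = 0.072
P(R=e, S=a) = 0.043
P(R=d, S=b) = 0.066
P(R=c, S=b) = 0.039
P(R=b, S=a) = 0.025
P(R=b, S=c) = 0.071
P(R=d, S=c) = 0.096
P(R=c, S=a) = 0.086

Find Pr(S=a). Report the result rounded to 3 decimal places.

0.299

P(S=a) = 0.053 + 0.025 + 0.086 + 0.092 + 0.043 = 0.299.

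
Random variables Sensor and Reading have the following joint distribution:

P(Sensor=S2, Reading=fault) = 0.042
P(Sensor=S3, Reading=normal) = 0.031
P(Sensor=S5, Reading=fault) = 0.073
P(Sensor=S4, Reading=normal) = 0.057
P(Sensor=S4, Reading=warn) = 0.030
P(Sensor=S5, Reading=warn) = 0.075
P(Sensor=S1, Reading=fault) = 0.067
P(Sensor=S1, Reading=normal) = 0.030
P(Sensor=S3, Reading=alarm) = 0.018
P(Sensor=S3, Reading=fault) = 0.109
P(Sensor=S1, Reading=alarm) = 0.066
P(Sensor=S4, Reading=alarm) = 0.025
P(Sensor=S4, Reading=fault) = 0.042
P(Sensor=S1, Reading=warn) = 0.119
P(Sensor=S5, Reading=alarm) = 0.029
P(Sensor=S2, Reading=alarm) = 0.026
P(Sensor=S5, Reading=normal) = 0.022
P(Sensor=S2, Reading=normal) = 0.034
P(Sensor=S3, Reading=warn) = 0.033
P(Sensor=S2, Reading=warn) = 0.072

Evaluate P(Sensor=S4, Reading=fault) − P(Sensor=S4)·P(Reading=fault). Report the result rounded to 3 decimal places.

-0.009

P(Sensor=S4) = 0.057 + 0.030 + 0.025 + 0.042 = 0.154.
P(Reading=fault) = 0.067 + 0.042 + 0.109 + 0.042 + 0.073 = 0.333.
P(Sensor=S4, Reading=fault) − P(Sensor=S4)P(Reading=fault) = 0.042 − 0.154×0.333 = -0.009.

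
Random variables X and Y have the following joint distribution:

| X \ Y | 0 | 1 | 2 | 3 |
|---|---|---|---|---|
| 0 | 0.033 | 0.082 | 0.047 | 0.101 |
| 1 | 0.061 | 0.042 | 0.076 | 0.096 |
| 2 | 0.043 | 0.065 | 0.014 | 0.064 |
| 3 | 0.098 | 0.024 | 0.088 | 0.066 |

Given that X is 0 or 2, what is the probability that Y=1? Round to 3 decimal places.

P(X=0) = 0.033 + 0.082 + 0.047 + 0.101 = 0.263.
P(X=2) = 0.043 + 0.065 + 0.014 + 0.064 = 0.186.
P(X ∈ {0, 2}) = 0.263 + 0.186 = 0.449; P(Y=1, X ∈ {0, 2}) = 0.082 + 0.065 = 0.147.
P(Y=1 | X ∈ {0, 2}) = 0.147/0.449 = 0.327.

0.327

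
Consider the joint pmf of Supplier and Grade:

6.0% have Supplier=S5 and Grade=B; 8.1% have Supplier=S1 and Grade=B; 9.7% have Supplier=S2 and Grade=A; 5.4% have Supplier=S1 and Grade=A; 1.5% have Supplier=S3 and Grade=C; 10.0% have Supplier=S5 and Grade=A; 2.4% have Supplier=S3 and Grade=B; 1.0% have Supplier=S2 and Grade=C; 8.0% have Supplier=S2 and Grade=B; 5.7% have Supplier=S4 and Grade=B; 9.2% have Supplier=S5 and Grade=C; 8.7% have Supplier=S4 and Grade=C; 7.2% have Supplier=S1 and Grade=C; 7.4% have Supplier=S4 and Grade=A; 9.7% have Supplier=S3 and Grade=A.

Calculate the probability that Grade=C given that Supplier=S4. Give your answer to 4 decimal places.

P(Supplier=S4) = 0.074 + 0.057 + 0.087 = 0.218.
P(Grade=C | Supplier=S4) = 0.087/0.218 = 0.3991.

0.3991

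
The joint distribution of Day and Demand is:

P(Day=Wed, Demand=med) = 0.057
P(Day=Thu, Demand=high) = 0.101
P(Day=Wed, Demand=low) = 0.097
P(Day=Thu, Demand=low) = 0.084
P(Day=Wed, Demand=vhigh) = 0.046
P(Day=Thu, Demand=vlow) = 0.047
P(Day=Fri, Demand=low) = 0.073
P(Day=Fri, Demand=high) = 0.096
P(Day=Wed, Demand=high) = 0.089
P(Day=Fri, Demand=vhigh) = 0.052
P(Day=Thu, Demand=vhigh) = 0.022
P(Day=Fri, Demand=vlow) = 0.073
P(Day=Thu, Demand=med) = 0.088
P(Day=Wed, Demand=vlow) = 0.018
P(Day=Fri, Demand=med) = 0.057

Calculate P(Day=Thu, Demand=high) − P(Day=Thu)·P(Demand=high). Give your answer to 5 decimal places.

0.00319

P(Day=Thu) = 0.047 + 0.084 + 0.088 + 0.101 + 0.022 = 0.342.
P(Demand=high) = 0.089 + 0.101 + 0.096 = 0.286.
P(Day=Thu, Demand=high) − P(Day=Thu)P(Demand=high) = 0.101 − 0.342×0.286 = 0.00319.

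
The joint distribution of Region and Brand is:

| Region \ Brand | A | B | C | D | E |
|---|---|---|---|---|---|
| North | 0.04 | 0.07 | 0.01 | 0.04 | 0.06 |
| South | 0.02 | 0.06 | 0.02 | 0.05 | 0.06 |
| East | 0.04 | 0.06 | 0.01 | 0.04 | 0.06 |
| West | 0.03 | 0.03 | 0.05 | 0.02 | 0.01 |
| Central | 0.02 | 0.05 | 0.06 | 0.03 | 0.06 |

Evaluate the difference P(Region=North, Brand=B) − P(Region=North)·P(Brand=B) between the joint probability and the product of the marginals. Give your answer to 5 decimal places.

0.01060

P(Region=North) = 0.04 + 0.07 + 0.01 + 0.04 + 0.06 = 0.22.
P(Brand=B) = 0.07 + 0.06 + 0.06 + 0.03 + 0.05 = 0.27.
P(Region=North, Brand=B) − P(Region=North)P(Brand=B) = 0.07 − 0.22×0.27 = 0.01060.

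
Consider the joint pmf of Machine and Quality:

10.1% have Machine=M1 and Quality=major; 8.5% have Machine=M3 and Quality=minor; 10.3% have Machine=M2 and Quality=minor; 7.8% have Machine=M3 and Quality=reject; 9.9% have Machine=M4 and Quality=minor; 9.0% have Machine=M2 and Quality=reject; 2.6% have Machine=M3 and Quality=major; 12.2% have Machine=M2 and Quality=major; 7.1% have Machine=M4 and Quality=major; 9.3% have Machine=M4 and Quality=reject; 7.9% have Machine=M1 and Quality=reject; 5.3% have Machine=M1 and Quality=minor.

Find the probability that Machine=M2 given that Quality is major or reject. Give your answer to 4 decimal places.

P(Quality=major) = 0.101 + 0.122 + 0.026 + 0.071 = 0.320.
P(Quality=reject) = 0.079 + 0.090 + 0.078 + 0.093 = 0.340.
P(Quality ∈ {major, reject}) = 0.320 + 0.340 = 0.660; P(Machine=M2, Quality ∈ {major, reject}) = 0.122 + 0.090 = 0.212.
P(Machine=M2 | Quality ∈ {major, reject}) = 0.212/0.660 = 0.3212.

0.3212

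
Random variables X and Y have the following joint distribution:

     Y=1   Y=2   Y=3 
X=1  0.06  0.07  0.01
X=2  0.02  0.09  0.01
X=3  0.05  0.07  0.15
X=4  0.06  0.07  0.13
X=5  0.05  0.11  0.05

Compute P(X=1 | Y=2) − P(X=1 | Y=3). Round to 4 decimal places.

0.1422

P(Y=2) = 0.07 + 0.09 + 0.07 + 0.07 + 0.11 = 0.41; P(X=1 | Y=2) = 0.07/0.41 = 0.17073.
P(Y=3) = 0.01 + 0.01 + 0.15 + 0.13 + 0.05 = 0.35; P(X=1 | Y=3) = 0.01/0.35 = 0.02857.
Difference = 0.1422.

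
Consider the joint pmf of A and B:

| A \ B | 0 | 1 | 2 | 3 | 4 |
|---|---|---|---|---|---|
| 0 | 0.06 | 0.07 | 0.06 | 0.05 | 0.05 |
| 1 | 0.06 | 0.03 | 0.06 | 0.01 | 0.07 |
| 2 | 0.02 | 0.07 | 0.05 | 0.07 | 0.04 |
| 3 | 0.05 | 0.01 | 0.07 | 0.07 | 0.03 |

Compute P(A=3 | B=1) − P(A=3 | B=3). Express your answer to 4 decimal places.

P(B=1) = 0.07 + 0.03 + 0.07 + 0.01 = 0.18; P(A=3 | B=1) = 0.01/0.18 = 0.05556.
P(B=3) = 0.05 + 0.01 + 0.07 + 0.07 = 0.20; P(A=3 | B=3) = 0.07/0.20 = 0.35000.
Difference = -0.2944.

-0.2944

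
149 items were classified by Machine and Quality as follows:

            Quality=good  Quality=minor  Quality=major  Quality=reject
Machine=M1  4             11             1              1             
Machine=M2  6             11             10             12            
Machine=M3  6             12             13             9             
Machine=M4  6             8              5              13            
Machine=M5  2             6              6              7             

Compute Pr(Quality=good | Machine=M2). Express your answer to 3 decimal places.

Total with Machine=M2: 6 + 11 + 10 + 12 = 39.
P(Quality=good | Machine=M2) = 6/39 = 0.154.

0.154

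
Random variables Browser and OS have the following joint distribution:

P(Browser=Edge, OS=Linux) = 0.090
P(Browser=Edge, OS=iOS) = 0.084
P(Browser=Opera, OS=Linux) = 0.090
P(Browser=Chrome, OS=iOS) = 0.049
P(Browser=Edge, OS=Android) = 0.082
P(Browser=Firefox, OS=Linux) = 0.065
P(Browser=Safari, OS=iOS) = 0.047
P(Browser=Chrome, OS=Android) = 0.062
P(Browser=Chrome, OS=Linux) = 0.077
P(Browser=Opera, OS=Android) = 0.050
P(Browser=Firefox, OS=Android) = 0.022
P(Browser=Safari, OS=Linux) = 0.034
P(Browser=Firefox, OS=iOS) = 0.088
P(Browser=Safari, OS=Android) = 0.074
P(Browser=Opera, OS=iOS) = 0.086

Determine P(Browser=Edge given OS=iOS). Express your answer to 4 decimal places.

0.2373

P(OS=iOS) = 0.049 + 0.088 + 0.047 + 0.084 + 0.086 = 0.354.
P(Browser=Edge | OS=iOS) = 0.084/0.354 = 0.2373.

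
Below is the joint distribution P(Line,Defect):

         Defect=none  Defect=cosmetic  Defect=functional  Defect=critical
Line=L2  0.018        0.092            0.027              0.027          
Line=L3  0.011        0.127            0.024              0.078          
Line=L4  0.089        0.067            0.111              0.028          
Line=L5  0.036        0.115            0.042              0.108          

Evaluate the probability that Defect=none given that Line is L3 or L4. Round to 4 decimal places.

0.1869

P(Line=L3) = 0.011 + 0.127 + 0.024 + 0.078 = 0.240.
P(Line=L4) = 0.089 + 0.067 + 0.111 + 0.028 = 0.295.
P(Line ∈ {L3, L4}) = 0.240 + 0.295 = 0.535; P(Defect=none, Line ∈ {L3, L4}) = 0.011 + 0.089 = 0.100.
P(Defect=none | Line ∈ {L3, L4}) = 0.100/0.535 = 0.1869.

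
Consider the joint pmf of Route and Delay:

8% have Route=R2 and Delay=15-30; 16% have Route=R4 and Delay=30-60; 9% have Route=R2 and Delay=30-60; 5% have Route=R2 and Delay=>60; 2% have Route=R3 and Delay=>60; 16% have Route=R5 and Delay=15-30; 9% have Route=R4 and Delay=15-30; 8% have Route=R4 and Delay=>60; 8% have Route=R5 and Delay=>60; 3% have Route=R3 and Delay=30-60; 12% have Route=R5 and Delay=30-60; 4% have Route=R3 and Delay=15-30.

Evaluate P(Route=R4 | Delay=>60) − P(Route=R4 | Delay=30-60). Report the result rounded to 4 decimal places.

-0.0522

P(Delay=>60) = 0.05 + 0.02 + 0.08 + 0.08 = 0.23; P(Route=R4 | Delay=>60) = 0.08/0.23 = 0.34783.
P(Delay=30-60) = 0.09 + 0.03 + 0.16 + 0.12 = 0.40; P(Route=R4 | Delay=30-60) = 0.16/0.40 = 0.40000.
Difference = -0.0522.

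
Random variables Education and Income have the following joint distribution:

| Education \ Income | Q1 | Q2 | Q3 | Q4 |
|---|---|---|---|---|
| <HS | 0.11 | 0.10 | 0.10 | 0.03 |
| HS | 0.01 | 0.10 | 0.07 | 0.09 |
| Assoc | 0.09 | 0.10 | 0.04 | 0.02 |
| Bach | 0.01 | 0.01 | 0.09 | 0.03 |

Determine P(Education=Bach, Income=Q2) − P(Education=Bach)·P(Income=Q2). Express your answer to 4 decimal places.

P(Education=Bach) = 0.01 + 0.01 + 0.09 + 0.03 = 0.14.
P(Income=Q2) = 0.10 + 0.10 + 0.10 + 0.01 = 0.31.
P(Education=Bach, Income=Q2) − P(Education=Bach)P(Income=Q2) = 0.01 − 0.14×0.31 = -0.0334.

-0.0334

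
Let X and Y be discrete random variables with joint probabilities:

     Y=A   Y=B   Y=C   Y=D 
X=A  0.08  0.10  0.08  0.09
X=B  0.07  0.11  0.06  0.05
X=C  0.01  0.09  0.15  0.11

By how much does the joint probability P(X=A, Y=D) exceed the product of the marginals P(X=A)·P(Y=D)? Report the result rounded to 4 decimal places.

0.0025

P(X=A) = 0.08 + 0.10 + 0.08 + 0.09 = 0.35.
P(Y=D) = 0.09 + 0.05 + 0.11 = 0.25.
P(X=A, Y=D) − P(X=A)P(Y=D) = 0.09 − 0.35×0.25 = 0.0025.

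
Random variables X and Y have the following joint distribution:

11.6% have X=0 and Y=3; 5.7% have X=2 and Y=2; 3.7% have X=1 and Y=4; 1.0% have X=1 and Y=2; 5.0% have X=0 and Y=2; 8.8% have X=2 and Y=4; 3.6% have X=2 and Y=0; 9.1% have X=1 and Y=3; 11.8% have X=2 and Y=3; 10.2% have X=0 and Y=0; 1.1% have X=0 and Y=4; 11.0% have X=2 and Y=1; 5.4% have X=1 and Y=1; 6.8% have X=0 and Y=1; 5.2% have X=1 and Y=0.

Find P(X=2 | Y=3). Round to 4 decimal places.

P(Y=3) = 0.116 + 0.091 + 0.118 = 0.325.
P(X=2 | Y=3) = 0.118/0.325 = 0.3631.

0.3631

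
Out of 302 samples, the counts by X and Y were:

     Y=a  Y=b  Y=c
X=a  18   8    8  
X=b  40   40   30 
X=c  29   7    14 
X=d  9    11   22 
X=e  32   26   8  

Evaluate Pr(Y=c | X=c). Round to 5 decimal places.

Total with X=c: 29 + 7 + 14 = 50.
P(Y=c | X=c) = 14/50 = 0.28000.

0.28000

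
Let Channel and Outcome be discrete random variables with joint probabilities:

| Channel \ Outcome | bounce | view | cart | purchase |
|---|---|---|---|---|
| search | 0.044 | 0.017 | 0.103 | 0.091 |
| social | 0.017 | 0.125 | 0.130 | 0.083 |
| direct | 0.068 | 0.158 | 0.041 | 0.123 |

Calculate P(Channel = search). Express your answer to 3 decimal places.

0.255

P(Channel=search) = 0.044 + 0.017 + 0.103 + 0.091 = 0.255.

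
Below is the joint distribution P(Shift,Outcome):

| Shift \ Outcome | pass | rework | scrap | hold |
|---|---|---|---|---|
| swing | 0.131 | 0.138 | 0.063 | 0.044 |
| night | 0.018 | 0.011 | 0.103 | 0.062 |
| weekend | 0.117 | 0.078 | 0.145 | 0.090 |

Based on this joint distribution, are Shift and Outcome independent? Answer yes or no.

no

P(Shift=swing) = 0.376 and P(Outcome=scrap) = 0.311, so their product is 0.11694, but P(Shift=swing, Outcome=scrap) = 0.063. Since these differ, Shift and Outcome are not independent.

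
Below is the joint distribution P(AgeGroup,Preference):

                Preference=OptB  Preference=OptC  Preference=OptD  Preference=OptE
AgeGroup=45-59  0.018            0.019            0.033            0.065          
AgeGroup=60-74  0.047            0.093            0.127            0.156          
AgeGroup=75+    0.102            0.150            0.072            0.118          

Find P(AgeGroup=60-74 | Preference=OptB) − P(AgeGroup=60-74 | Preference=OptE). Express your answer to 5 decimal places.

P(Preference=OptB) = 0.018 + 0.047 + 0.102 = 0.167; P(AgeGroup=60-74 | Preference=OptB) = 0.047/0.167 = 0.281437.
P(Preference=OptE) = 0.065 + 0.156 + 0.118 = 0.339; P(AgeGroup=60-74 | Preference=OptE) = 0.156/0.339 = 0.460177.
Difference = -0.17874.

-0.17874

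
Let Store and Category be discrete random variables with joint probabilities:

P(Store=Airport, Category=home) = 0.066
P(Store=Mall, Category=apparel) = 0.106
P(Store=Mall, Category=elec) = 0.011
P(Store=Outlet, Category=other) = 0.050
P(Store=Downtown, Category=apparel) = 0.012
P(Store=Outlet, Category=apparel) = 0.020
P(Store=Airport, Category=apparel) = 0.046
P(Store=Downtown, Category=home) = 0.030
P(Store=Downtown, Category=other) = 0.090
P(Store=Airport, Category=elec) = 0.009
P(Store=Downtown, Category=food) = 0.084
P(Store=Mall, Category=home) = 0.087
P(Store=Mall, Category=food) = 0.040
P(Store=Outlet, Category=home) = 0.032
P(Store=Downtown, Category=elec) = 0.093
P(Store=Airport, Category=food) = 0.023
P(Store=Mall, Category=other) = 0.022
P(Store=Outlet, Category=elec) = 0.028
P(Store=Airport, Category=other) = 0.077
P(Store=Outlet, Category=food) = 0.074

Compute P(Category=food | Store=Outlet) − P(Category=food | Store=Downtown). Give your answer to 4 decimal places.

0.0909

P(Store=Outlet) = 0.074 + 0.020 + 0.028 + 0.032 + 0.050 = 0.204; P(Category=food | Store=Outlet) = 0.074/0.204 = 0.36275.
P(Store=Downtown) = 0.084 + 0.012 + 0.093 + 0.030 + 0.090 = 0.309; P(Category=food | Store=Downtown) = 0.084/0.309 = 0.27184.
Difference = 0.0909.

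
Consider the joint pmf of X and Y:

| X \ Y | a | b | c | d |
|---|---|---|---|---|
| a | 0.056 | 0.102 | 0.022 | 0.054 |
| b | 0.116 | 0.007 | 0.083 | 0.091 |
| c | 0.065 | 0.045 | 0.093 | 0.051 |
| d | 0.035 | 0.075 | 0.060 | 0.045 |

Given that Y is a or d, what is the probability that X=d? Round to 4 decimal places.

0.1559

P(Y=a) = 0.056 + 0.116 + 0.065 + 0.035 = 0.272.
P(Y=d) = 0.054 + 0.091 + 0.051 + 0.045 = 0.241.
P(Y ∈ {a, d}) = 0.272 + 0.241 = 0.513; P(X=d, Y ∈ {a, d}) = 0.035 + 0.045 = 0.080.
P(X=d | Y ∈ {a, d}) = 0.080/0.513 = 0.1559.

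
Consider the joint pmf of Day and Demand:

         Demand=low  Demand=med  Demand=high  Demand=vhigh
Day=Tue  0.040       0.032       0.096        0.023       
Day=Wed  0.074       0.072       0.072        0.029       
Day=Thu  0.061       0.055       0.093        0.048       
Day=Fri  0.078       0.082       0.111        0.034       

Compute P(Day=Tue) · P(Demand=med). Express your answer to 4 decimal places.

P(Day=Tue) = 0.040 + 0.032 + 0.096 + 0.023 = 0.191.
P(Demand=med) = 0.032 + 0.072 + 0.055 + 0.082 = 0.241.
Product: 0.191 × 0.241 = 0.0460.

0.0460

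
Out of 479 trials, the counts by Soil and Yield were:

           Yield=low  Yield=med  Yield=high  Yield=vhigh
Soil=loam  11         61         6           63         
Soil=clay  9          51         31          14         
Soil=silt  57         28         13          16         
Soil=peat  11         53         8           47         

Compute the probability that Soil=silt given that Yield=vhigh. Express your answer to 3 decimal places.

Total with Yield=vhigh: 63 + 14 + 16 + 47 = 140.
P(Soil=silt | Yield=vhigh) = 16/140 = 0.114.

0.114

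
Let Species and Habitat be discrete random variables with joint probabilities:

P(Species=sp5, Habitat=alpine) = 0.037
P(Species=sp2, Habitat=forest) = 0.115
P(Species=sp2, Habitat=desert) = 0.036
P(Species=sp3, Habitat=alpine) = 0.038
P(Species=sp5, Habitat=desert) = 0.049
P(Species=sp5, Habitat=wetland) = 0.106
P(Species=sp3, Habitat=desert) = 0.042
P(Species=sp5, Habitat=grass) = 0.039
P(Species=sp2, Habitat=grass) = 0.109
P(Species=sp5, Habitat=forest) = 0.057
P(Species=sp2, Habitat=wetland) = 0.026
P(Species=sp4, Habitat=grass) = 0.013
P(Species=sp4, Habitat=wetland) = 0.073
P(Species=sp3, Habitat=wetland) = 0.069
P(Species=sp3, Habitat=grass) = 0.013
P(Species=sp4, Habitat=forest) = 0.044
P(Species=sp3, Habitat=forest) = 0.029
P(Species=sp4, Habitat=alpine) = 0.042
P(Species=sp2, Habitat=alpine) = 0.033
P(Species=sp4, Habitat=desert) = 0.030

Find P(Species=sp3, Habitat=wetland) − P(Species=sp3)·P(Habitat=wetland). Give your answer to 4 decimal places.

P(Species=sp3) = 0.029 + 0.013 + 0.069 + 0.042 + 0.038 = 0.191.
P(Habitat=wetland) = 0.026 + 0.069 + 0.073 + 0.106 = 0.274.
P(Species=sp3, Habitat=wetland) − P(Species=sp3)P(Habitat=wetland) = 0.069 − 0.191×0.274 = 0.0167.

0.0167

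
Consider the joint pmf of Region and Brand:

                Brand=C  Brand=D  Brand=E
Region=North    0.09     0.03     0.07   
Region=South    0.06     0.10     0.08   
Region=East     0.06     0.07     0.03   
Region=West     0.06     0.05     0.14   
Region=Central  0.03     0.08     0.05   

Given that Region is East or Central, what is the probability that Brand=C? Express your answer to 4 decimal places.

P(Region=East) = 0.06 + 0.07 + 0.03 = 0.16.
P(Region=Central) = 0.03 + 0.08 + 0.05 = 0.16.
P(Region ∈ {East, Central}) = 0.16 + 0.16 = 0.32; P(Brand=C, Region ∈ {East, Central}) = 0.06 + 0.03 = 0.09.
P(Brand=C | Region ∈ {East, Central}) = 0.09/0.32 = 0.2813.

0.2813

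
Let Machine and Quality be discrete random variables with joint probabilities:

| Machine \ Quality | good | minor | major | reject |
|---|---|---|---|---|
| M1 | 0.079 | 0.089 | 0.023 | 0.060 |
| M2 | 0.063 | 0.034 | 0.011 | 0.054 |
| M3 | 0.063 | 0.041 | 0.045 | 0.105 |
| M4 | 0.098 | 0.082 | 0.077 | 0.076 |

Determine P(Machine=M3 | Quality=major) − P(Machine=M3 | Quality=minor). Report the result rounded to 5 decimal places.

P(Quality=major) = 0.023 + 0.011 + 0.045 + 0.077 = 0.156; P(Machine=M3 | Quality=major) = 0.045/0.156 = 0.288462.
P(Quality=minor) = 0.089 + 0.034 + 0.041 + 0.082 = 0.246; P(Machine=M3 | Quality=minor) = 0.041/0.246 = 0.166667.
Difference = 0.12179.

0.12179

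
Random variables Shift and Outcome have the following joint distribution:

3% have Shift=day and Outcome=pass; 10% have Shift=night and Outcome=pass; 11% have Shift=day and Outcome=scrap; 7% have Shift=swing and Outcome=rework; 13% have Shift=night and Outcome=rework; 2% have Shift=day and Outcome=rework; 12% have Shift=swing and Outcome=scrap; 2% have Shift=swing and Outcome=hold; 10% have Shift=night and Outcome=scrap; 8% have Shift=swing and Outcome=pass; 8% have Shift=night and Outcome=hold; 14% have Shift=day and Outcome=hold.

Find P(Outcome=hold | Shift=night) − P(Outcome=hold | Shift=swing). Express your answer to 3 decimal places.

P(Shift=night) = 0.10 + 0.13 + 0.10 + 0.08 = 0.41; P(Outcome=hold | Shift=night) = 0.08/0.41 = 0.1951.
P(Shift=swing) = 0.08 + 0.07 + 0.12 + 0.02 = 0.29; P(Outcome=hold | Shift=swing) = 0.02/0.29 = 0.0690.
Difference = 0.126.

0.126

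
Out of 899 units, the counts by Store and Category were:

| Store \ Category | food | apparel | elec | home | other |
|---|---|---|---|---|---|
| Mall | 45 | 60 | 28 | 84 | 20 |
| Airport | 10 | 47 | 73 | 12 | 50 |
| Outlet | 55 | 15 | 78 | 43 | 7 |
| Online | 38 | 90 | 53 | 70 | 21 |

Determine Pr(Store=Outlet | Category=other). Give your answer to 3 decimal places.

Total with Category=other: 20 + 50 + 7 + 21 = 98.
P(Store=Outlet | Category=other) = 7/98 = 0.071.

0.071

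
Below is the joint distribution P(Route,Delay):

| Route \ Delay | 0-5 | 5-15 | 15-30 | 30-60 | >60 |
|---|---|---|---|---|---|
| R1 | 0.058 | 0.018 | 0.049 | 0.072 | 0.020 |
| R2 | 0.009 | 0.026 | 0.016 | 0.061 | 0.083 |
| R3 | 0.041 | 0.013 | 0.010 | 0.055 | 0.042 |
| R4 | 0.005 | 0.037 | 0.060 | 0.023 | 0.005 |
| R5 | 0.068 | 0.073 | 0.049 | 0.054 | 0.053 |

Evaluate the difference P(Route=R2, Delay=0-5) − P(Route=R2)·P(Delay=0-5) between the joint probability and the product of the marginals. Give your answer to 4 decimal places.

P(Route=R2) = 0.009 + 0.026 + 0.016 + 0.061 + 0.083 = 0.195.
P(Delay=0-5) = 0.058 + 0.009 + 0.041 + 0.005 + 0.068 = 0.181.
P(Route=R2, Delay=0-5) − P(Route=R2)P(Delay=0-5) = 0.009 − 0.195×0.181 = -0.0263.

-0.0263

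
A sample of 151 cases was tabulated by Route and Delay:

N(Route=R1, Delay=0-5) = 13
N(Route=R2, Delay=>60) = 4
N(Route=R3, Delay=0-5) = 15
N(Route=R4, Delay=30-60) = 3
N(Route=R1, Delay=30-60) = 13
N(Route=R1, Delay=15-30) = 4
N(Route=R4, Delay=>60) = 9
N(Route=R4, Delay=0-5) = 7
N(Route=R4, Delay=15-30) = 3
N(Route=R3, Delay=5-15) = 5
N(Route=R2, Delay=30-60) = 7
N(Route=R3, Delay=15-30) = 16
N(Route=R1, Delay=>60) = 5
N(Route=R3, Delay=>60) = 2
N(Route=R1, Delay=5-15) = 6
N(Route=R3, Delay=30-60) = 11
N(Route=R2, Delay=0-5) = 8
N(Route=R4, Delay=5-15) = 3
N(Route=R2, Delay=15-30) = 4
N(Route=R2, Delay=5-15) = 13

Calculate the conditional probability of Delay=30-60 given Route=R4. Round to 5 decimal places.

Total with Route=R4: 7 + 3 + 3 + 3 + 9 = 25.
P(Delay=30-60 | Route=R4) = 3/25 = 0.12000.

0.12000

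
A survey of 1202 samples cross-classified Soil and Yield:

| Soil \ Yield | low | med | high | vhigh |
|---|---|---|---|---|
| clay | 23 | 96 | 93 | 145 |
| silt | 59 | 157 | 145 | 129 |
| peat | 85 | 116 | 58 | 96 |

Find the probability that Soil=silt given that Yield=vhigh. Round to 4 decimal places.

0.3486

Total with Yield=vhigh: 145 + 129 + 96 = 370.
P(Soil=silt | Yield=vhigh) = 129/370 = 0.3486.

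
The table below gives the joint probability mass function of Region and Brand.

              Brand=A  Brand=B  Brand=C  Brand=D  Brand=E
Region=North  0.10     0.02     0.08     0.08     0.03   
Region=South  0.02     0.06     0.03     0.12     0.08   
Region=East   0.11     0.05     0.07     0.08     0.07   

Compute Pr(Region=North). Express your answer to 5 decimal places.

0.31000

P(Region=North) = 0.10 + 0.02 + 0.08 + 0.08 + 0.03 = 0.31.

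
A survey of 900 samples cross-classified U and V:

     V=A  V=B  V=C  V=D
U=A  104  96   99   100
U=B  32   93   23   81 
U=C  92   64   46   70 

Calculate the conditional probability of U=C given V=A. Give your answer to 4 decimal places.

0.4035

Total with V=A: 104 + 32 + 92 = 228.
P(U=C | V=A) = 92/228 = 0.4035.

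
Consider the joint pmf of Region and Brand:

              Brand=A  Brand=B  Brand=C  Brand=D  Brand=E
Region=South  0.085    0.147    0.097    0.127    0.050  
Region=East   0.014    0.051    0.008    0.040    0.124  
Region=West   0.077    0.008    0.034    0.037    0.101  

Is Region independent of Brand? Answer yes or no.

P(Region=South) = 0.506 and P(Brand=E) = 0.275, so their product is 0.13915, but P(Region=South, Brand=E) = 0.050. Since these differ, Region and Brand are not independent.

no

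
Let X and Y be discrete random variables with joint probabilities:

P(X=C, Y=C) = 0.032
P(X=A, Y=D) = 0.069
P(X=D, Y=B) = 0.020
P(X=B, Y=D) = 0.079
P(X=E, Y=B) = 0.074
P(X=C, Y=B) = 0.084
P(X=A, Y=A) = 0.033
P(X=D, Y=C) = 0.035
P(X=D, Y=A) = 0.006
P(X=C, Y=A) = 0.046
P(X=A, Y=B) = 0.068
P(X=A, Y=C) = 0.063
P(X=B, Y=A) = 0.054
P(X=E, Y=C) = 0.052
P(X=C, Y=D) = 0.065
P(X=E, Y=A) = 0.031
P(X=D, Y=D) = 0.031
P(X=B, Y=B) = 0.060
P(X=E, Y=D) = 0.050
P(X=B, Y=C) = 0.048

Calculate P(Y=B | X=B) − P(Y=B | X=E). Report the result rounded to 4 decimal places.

P(X=B) = 0.054 + 0.060 + 0.048 + 0.079 = 0.241; P(Y=B | X=B) = 0.060/0.241 = 0.24896.
P(X=E) = 0.031 + 0.074 + 0.052 + 0.050 = 0.207; P(Y=B | X=E) = 0.074/0.207 = 0.35749.
Difference = -0.1085.

-0.1085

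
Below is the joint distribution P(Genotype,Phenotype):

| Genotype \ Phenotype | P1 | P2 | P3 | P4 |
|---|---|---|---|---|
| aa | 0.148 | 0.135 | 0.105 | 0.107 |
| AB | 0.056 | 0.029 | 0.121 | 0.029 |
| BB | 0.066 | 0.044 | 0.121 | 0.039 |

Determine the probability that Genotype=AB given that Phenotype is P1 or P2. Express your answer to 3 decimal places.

0.178

P(Phenotype=P1) = 0.148 + 0.056 + 0.066 = 0.270.
P(Phenotype=P2) = 0.135 + 0.029 + 0.044 = 0.208.
P(Phenotype ∈ {P1, P2}) = 0.270 + 0.208 = 0.478; P(Genotype=AB, Phenotype ∈ {P1, P2}) = 0.056 + 0.029 = 0.085.
P(Genotype=AB | Phenotype ∈ {P1, P2}) = 0.085/0.478 = 0.178.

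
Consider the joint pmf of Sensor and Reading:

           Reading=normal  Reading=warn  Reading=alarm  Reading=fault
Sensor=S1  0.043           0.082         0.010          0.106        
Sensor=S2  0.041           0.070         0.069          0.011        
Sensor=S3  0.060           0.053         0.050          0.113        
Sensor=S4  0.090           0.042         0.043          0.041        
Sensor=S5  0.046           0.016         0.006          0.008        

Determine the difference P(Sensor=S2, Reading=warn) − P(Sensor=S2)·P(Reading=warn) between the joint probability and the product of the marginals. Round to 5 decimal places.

P(Sensor=S2) = 0.041 + 0.070 + 0.069 + 0.011 = 0.191.
P(Reading=warn) = 0.082 + 0.070 + 0.053 + 0.042 + 0.016 = 0.263.
P(Sensor=S2, Reading=warn) − P(Sensor=S2)P(Reading=warn) = 0.070 − 0.191×0.263 = 0.01977.

0.01977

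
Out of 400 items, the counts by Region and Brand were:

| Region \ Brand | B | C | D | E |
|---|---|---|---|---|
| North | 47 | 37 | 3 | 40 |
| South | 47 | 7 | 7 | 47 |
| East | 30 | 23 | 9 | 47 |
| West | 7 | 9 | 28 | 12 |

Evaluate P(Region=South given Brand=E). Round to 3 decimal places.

0.322

Total with Brand=E: 40 + 47 + 47 + 12 = 146.
P(Region=South | Brand=E) = 47/146 = 0.322.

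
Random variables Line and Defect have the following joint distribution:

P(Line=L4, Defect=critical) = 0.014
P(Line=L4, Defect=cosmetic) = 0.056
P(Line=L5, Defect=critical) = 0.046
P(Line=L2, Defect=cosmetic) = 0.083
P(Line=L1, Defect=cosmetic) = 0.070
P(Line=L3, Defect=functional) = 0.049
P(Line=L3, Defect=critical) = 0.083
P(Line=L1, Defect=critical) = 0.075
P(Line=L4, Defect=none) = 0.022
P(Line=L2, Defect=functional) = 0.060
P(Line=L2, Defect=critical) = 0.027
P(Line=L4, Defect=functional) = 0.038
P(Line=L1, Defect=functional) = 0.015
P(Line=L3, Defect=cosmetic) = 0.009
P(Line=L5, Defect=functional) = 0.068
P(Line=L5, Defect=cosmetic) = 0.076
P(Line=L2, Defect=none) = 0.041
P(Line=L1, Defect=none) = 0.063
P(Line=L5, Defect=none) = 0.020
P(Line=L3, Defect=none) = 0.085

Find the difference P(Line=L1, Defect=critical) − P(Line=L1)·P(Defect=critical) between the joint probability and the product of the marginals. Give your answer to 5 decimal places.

0.02037

P(Line=L1) = 0.063 + 0.070 + 0.015 + 0.075 = 0.223.
P(Defect=critical) = 0.075 + 0.027 + 0.083 + 0.014 + 0.046 = 0.245.
P(Line=L1, Defect=critical) − P(Line=L1)P(Defect=critical) = 0.075 − 0.223×0.245 = 0.02037.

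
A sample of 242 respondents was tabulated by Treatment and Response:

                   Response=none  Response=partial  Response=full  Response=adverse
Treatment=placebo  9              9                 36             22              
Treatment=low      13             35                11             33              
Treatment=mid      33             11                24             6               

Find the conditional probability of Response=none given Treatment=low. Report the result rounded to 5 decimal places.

Total with Treatment=low: 13 + 35 + 11 + 33 = 92.
P(Response=none | Treatment=low) = 13/92 = 0.14130.

0.14130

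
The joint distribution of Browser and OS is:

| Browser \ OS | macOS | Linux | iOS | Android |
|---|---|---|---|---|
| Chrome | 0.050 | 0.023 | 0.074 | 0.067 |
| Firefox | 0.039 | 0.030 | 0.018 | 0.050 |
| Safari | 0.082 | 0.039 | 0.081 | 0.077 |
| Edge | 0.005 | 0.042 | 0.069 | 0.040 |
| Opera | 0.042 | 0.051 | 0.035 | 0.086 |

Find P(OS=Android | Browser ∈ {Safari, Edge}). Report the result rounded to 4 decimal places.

P(Browser=Safari) = 0.082 + 0.039 + 0.081 + 0.077 = 0.279.
P(Browser=Edge) = 0.005 + 0.042 + 0.069 + 0.040 = 0.156.
P(Browser ∈ {Safari, Edge}) = 0.279 + 0.156 = 0.435; P(OS=Android, Browser ∈ {Safari, Edge}) = 0.077 + 0.040 = 0.117.
P(OS=Android | Browser ∈ {Safari, Edge}) = 0.117/0.435 = 0.2690.

0.2690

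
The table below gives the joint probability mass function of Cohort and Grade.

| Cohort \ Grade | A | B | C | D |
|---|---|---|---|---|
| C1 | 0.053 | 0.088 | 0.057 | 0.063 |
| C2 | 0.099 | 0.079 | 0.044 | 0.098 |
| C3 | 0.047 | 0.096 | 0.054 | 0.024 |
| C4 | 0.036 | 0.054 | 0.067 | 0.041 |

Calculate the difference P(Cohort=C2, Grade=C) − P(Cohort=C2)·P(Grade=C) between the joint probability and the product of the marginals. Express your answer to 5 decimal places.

-0.02704

P(Cohort=C2) = 0.099 + 0.079 + 0.044 + 0.098 = 0.320.
P(Grade=C) = 0.057 + 0.044 + 0.054 + 0.067 = 0.222.
P(Cohort=C2, Grade=C) − P(Cohort=C2)P(Grade=C) = 0.044 − 0.320×0.222 = -0.02704.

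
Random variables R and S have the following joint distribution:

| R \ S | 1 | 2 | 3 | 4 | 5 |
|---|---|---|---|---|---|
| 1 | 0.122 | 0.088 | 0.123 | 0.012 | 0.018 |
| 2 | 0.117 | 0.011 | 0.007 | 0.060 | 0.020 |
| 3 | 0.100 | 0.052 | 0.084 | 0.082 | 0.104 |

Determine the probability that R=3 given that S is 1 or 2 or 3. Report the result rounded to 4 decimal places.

0.3352

P(S=1) = 0.122 + 0.117 + 0.100 = 0.339.
P(S=2) = 0.088 + 0.011 + 0.052 = 0.151.
P(S=3) = 0.123 + 0.007 + 0.084 = 0.214.
P(S ∈ {1, 2, 3}) = 0.339 + 0.151 + 0.214 = 0.704; P(R=3, S ∈ {1, 2, 3}) = 0.100 + 0.052 + 0.084 = 0.236.
P(R=3 | S ∈ {1, 2, 3}) = 0.236/0.704 = 0.3352.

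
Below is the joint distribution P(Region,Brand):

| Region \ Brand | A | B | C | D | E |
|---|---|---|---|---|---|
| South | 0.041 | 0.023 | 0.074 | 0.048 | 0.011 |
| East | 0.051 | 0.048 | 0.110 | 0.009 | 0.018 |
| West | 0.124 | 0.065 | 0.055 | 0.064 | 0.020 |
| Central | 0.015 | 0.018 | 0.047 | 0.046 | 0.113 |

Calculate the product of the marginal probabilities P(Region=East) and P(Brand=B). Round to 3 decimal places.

P(Region=East) = 0.051 + 0.048 + 0.110 + 0.009 + 0.018 = 0.236.
P(Brand=B) = 0.023 + 0.048 + 0.065 + 0.018 = 0.154.
Product: 0.236 × 0.154 = 0.036.

0.036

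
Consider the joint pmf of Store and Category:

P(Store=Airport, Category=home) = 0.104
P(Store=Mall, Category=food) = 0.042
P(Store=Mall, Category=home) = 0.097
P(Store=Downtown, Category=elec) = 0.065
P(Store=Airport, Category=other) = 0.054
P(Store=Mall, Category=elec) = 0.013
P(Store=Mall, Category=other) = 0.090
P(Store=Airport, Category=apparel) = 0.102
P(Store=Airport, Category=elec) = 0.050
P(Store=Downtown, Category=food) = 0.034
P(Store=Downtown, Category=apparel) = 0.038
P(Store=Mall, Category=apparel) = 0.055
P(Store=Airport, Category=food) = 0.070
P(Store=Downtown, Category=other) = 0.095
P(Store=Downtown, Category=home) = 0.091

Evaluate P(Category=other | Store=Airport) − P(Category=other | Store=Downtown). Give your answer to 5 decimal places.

P(Store=Airport) = 0.070 + 0.102 + 0.050 + 0.104 + 0.054 = 0.380; P(Category=other | Store=Airport) = 0.054/0.380 = 0.142105.
P(Store=Downtown) = 0.034 + 0.038 + 0.065 + 0.091 + 0.095 = 0.323; P(Category=other | Store=Downtown) = 0.095/0.323 = 0.294118.
Difference = -0.15201.

-0.15201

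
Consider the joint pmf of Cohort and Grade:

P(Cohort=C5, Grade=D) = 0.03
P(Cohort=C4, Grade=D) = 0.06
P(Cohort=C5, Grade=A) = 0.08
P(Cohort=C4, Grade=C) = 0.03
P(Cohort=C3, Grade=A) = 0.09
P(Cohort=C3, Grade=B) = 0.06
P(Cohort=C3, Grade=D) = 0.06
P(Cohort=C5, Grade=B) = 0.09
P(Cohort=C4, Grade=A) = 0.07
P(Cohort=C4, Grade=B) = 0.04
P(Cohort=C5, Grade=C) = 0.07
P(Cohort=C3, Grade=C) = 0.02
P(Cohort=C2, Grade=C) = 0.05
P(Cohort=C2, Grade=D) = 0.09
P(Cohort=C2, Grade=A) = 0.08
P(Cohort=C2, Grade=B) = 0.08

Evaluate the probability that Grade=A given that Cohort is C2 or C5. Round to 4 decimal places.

0.2807

P(Cohort=C2) = 0.08 + 0.08 + 0.05 + 0.09 = 0.30.
P(Cohort=C5) = 0.08 + 0.09 + 0.07 + 0.03 = 0.27.
P(Cohort ∈ {C2, C5}) = 0.30 + 0.27 = 0.57; P(Grade=A, Cohort ∈ {C2, C5}) = 0.08 + 0.08 = 0.16.
P(Grade=A | Cohort ∈ {C2, C5}) = 0.16/0.57 = 0.2807.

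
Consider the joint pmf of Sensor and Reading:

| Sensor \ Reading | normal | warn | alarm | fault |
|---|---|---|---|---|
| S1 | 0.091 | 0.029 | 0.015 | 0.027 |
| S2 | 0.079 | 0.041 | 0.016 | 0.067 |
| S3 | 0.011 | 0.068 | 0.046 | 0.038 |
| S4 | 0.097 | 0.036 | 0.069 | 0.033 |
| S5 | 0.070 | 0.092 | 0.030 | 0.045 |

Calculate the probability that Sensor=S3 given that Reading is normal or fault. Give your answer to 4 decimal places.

0.0878

P(Reading=normal) = 0.091 + 0.079 + 0.011 + 0.097 + 0.070 = 0.348.
P(Reading=fault) = 0.027 + 0.067 + 0.038 + 0.033 + 0.045 = 0.210.
P(Reading ∈ {normal, fault}) = 0.348 + 0.210 = 0.558; P(Sensor=S3, Reading ∈ {normal, fault}) = 0.011 + 0.038 = 0.049.
P(Sensor=S3 | Reading ∈ {normal, fault}) = 0.049/0.558 = 0.0878.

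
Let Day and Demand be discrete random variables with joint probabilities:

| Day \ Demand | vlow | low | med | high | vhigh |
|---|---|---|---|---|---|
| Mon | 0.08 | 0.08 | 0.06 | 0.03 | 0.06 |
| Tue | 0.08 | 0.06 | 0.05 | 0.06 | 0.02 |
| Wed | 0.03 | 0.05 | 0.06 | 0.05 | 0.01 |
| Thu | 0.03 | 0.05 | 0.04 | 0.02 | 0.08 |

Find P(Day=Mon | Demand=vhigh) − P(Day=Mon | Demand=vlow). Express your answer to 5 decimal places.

P(Demand=vhigh) = 0.06 + 0.02 + 0.01 + 0.08 = 0.17; P(Day=Mon | Demand=vhigh) = 0.06/0.17 = 0.352941.
P(Demand=vlow) = 0.08 + 0.08 + 0.03 + 0.03 = 0.22; P(Day=Mon | Demand=vlow) = 0.08/0.22 = 0.363636.
Difference = -0.01070.

-0.01070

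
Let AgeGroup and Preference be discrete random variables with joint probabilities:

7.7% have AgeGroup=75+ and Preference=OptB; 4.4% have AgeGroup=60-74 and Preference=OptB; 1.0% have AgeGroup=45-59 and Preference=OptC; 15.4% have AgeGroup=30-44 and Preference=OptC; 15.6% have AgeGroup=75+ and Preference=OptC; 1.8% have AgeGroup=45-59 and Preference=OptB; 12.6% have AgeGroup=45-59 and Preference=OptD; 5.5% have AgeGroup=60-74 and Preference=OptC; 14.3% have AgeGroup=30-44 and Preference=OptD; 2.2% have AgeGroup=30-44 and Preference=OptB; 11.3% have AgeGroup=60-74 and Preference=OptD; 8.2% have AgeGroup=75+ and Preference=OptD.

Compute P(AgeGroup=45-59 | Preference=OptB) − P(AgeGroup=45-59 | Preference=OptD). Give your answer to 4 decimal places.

P(Preference=OptB) = 0.022 + 0.018 + 0.044 + 0.077 = 0.161; P(AgeGroup=45-59 | Preference=OptB) = 0.018/0.161 = 0.11180.
P(Preference=OptD) = 0.143 + 0.126 + 0.113 + 0.082 = 0.464; P(AgeGroup=45-59 | Preference=OptD) = 0.126/0.464 = 0.27155.
Difference = -0.1598.

-0.1598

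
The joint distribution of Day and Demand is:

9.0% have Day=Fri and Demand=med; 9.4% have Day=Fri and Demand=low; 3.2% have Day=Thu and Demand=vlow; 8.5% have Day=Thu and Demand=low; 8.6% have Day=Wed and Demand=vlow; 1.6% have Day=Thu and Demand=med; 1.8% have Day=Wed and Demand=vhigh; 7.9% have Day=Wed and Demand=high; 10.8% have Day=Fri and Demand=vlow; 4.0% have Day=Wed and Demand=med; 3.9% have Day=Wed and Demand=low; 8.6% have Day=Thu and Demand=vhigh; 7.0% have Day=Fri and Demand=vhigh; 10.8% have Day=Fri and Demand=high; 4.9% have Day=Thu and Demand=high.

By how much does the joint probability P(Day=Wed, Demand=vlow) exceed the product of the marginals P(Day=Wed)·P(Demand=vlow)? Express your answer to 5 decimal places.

P(Day=Wed) = 0.086 + 0.039 + 0.040 + 0.079 + 0.018 = 0.262.
P(Demand=vlow) = 0.086 + 0.032 + 0.108 = 0.226.
P(Day=Wed, Demand=vlow) − P(Day=Wed)P(Demand=vlow) = 0.086 − 0.262×0.226 = 0.02679.

0.02679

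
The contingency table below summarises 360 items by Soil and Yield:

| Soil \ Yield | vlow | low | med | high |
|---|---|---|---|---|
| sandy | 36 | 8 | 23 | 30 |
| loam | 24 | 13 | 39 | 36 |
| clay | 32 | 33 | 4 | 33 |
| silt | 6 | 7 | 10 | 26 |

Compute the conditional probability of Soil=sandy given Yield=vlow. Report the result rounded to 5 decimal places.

0.36735

Total with Yield=vlow: 36 + 24 + 32 + 6 = 98.
P(Soil=sandy | Yield=vlow) = 36/98 = 0.36735.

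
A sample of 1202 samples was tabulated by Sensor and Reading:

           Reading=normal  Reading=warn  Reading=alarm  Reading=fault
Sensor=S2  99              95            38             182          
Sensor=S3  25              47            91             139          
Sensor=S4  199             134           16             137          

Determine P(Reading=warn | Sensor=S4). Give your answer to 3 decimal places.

0.276

Total with Sensor=S4: 199 + 134 + 16 + 137 = 486.
P(Reading=warn | Sensor=S4) = 134/486 = 0.276.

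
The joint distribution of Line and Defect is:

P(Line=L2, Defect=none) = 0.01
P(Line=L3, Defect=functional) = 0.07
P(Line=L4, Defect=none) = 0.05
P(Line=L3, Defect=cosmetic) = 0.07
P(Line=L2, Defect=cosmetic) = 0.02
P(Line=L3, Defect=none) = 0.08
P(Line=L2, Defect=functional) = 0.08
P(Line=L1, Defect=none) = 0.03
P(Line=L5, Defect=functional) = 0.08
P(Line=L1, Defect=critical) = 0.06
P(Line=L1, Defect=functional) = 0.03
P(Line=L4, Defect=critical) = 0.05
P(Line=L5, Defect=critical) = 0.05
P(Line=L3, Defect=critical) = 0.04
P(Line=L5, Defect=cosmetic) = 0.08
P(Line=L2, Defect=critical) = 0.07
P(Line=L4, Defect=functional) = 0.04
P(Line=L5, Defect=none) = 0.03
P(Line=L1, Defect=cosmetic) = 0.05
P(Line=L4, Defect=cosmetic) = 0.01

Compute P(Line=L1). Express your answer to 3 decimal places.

0.170

P(Line=L1) = 0.03 + 0.05 + 0.03 + 0.06 = 0.17.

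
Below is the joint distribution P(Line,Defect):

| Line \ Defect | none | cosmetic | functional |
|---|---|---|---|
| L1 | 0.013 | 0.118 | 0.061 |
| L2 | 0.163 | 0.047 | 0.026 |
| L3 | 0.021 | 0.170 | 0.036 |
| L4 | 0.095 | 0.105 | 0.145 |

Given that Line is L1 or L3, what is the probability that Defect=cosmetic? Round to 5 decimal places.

P(Line=L1) = 0.013 + 0.118 + 0.061 = 0.192.
P(Line=L3) = 0.021 + 0.170 + 0.036 = 0.227.
P(Line ∈ {L1, L3}) = 0.192 + 0.227 = 0.419; P(Defect=cosmetic, Line ∈ {L1, L3}) = 0.118 + 0.170 = 0.288.
P(Defect=cosmetic | Line ∈ {L1, L3}) = 0.288/0.419 = 0.68735.

0.68735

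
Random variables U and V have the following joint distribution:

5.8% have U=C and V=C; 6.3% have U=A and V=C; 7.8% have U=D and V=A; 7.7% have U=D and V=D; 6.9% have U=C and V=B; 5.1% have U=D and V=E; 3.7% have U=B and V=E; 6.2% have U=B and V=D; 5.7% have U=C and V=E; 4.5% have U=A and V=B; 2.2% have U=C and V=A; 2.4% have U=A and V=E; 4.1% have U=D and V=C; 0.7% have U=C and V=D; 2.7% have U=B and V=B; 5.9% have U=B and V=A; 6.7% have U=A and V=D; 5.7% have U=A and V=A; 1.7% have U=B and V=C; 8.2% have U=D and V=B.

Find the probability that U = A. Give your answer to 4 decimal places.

P(U=A) = 0.057 + 0.045 + 0.063 + 0.067 + 0.024 = 0.256.

0.2560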